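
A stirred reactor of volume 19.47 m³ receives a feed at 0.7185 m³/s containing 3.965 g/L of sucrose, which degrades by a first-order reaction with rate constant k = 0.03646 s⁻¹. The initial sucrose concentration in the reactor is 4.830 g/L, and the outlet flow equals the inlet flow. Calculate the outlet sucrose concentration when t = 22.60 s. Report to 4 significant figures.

2.535 g/L

V dC/dt = Q(C_in − C) − k V C.
This is linear with rate a = Q/V + k = 0.0733629 s⁻¹.
C_ss = Q C_in/(Q + kV) = 1.99447 g/L; C(t) = C_ss + (C₀ − C_ss) e^(−a t).
C(22.60) = 1.99447 + (2.83553)·e^(−0.0733629·22.60) = 1.99447 + (2.83553)·0.190519 = 2.53469 g/L.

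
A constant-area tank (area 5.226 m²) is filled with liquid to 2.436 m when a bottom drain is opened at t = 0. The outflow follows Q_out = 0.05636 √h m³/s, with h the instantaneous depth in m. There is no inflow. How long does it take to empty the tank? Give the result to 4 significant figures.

With no inflow, A dh/dt = −0.05636 √h.
This is separable: 2 d(√h)/dt = −0.05636/A, so √h = √h₀ − (0.05636/(2A)) t.
Tank is empty when √h = 0: t_empty = 2A√h₀/0.05636.
t_empty = 2·5.226·√2.436/0.05636 = 10.4520·1.56077/0.05636 = 289.446 s.

289.4 s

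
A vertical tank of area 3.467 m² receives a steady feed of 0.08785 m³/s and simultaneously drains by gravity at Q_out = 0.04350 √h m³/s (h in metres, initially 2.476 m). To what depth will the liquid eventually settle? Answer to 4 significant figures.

Level balance: A dh/dt = 0.08785 − 0.04350 √h. Setting dh/dt = 0:
Q_in = 0.04350 √h_ss ⇒ √h_ss = 0.08785/0.04350 = 2.01954.
h_ss = 2.01954² = 4.07854 m. (Since h₀ = 2.476 m < h_ss, the level will rise toward this value.)

4.079 m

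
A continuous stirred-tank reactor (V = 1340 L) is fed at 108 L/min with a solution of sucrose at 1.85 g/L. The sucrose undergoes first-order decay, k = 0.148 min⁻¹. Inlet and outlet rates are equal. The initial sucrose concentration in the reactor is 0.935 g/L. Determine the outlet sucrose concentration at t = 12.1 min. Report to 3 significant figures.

0.670 g/L

Species balance: V dC/dt = Q C_in − Q C − k V C.
dC/dt = (Q/V) C_in − (Q/V + k) C; effective rate a = Q/V + k = 0.080597 + 0.148 = 0.22860 min⁻¹.
C_ss = Q C_in/(Q + kV) = 0.65226 g/L; C(t) = C_ss + (C₀ − C_ss) e^(−a t).
C(12.1) = 0.65226 + (0.28274)·e^(−0.22860·12.1) = 0.65226 + (0.28274)·0.062912 = 0.67005 g/L.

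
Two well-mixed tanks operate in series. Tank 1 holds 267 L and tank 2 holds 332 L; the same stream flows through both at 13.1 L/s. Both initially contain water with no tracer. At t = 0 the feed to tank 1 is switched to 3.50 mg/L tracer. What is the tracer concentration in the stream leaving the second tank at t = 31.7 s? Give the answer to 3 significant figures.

1.42 mg/L

Time constants: τᵢ = Vᵢ/Q for each well-mixed tank.
τ₁ = 267/13.1 = 20.382 s; τ₂ = 332/13.1 = 25.344 s.
Tank 1: C₁ = C_in(1 − e^(−t/τ₁)). Tank 2 (τ₁ ≠ τ₂): C₂ = C_in[1 − (τ₁ e^(−t/τ₁) − τ₂ e^(−t/τ₂))/(τ₁ − τ₂)].
At t = 31.7: e^(−t/τ₁) = 0.21112, e^(−t/τ₂) = 0.28627.
C₂ = 3.50·[1 − (20.382·0.21112 − 25.344·0.28627)/(-4.9618)] = 3.50·0.40504 = 1.4176 mg/L.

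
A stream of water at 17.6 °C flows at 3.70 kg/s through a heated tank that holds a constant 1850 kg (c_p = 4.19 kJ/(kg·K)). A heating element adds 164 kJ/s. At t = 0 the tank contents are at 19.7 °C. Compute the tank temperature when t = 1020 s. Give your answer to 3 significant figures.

First-law balance (no shaft work): M c_p dT/dt = ṁ c_p (T_in − T) + 164.
τ = M/ṁ = 500.00 s; T_ss = T_in + Q̇/(ṁ c_p) = 17.6 + 164/(3.70·4.19) = 28.179 °C.
Solution: T(t) = T_ss + (T₀ − T_ss) e^(−t/τ).
T(1020) = 28.179 + (-8.4786)·e^(−1020/500.00) = 28.179 + (-8.4786)·0.13003 = 27.076 °C.

27.1 °C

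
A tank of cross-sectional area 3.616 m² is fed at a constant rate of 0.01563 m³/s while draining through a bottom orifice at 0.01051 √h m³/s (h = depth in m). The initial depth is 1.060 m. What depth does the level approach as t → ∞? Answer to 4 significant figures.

2.212 m

Level balance: A dh/dt = 0.01563 − 0.01051 √h. Setting dh/dt = 0:
Q_in = 0.01051 √h_ss ⇒ √h_ss = 0.01563/0.01051 = 1.48716.
h_ss = 1.48716² = 2.21163 m. (Since h₀ = 1.060 m < h_ss, the level will rise toward this value.)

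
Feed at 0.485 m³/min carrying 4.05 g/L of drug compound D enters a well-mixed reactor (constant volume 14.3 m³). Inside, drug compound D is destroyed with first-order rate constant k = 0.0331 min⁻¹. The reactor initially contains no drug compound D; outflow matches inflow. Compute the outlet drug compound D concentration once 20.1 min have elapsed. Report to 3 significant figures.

Accumulation = in − out − consumed: V dC/dt = Q C_in − Q C − k V C.
dC/dt = (Q/V) C_in − (Q/V + k) C; effective rate a = Q/V + k = 0.033916 + 0.0331 = 0.067016 min⁻¹.
C_ss = Q C_in/(Q + kV) = 2.0497 g/L; C(t) = C_ss + (C₀ − C_ss) e^(−a t).
C(20.1) = 2.0497 + (-2.0497)·e^(−0.067016·20.1) = 2.0497 + (-2.0497)·0.26001 = 1.5167 g/L.

1.52 g/L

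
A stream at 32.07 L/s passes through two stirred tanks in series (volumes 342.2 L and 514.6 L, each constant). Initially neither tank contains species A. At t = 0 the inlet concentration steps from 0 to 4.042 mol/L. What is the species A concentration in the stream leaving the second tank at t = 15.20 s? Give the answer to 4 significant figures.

Each tank obeys Vᵢ dCᵢ/dt = Q(Cᵢ₋₁ − Cᵢ), so τᵢ = Vᵢ/Q.
τ₁ = 342.2/32.07 = 10.6704 s; τ₂ = 514.6/32.07 = 16.0461 s.
Solving the cascade with C₁(0)=C₂(0)=0 gives C₂(t) = C_in[1 − (τ₁ e^(−t/τ₁) − τ₂ e^(−t/τ₂))/(τ₁ − τ₂)].
At t = 15.20: e^(−t/τ₁) = 0.240629, e^(−t/τ₂) = 0.387799.
C₂ = 4.042·[1 − (10.6704·0.240629 − 16.0461·0.387799)/(-5.37574)] = 4.042·0.320079 = 1.29376 mol/L.

1.294 mol/L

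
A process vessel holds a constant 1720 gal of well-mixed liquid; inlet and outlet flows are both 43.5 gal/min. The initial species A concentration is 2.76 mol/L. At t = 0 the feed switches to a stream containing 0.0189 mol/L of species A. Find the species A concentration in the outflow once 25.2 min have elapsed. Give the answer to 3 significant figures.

Accumulation = in − out for the solute gives V dC/dt = Q(C_in − C).
So dC/dt = (C_in − C)/τ with τ = V/Q = 1720/43.5 = 39.540 min.
Solution: C(t) = C_in + (C₀ − C_in) e^(−t/τ).
C(25.2) = 0.0189 + (2.76 − 0.0189)·e^(−25.2/39.540) = 0.0189 + (2.7411)·0.52870 = 1.4681 mol/L.

1.47 mol/L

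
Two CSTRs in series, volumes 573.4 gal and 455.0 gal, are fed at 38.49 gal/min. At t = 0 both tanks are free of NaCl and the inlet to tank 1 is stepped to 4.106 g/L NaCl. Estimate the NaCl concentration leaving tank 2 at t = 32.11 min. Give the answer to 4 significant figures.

2.846 g/L

Species balance on tank i: dCᵢ/dt = (Cᵢ₋₁ − Cᵢ)/τᵢ with τᵢ = Vᵢ/Q.
τ₁ = 573.4/38.49 = 14.8974 min; τ₂ = 455.0/38.49 = 11.8213 min.
Solving the cascade with C₁(0)=C₂(0)=0 gives C₂(t) = C_in[1 − (τ₁ e^(−t/τ₁) − τ₂ e^(−t/τ₂))/(τ₁ − τ₂)].
At t = 32.11: e^(−t/τ₁) = 0.115855, e^(−t/τ₂) = 0.0661193.
C₂ = 4.106·[1 − (14.8974·0.115855 − 11.8213·0.0661193)/(3.07612)] = 4.106·0.693014 = 2.84552 g/L.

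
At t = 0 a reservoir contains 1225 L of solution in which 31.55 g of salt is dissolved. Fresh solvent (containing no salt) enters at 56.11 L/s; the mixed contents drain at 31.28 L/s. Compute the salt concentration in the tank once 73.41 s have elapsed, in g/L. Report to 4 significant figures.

Let m(t) be the amount of salt. Volume: V(t) = V₀ + (Q_in − Q_out) t = 1225 + 24.8300 t; V(73.41) = 3047.77 L.
Solute balance: dm/dt = 0 − Q_out C = −Q_out m/V(t).
dm/m = −Q_out dt/(V₀ + 24.8300 t); integrating gives ln(m/m₀) = −(Q_out/(Q_in−Q_out)) ln(V/V₀).
m = m₀ (V₀/V)^(Q_out/(Q_in−Q_out)) = 31.55 × (1225/3047.77)^(1.25977) = 10.0075 g.
C = m/V = 10.0075/3047.77 = 0.00328355 g/L.

0.003284 g/L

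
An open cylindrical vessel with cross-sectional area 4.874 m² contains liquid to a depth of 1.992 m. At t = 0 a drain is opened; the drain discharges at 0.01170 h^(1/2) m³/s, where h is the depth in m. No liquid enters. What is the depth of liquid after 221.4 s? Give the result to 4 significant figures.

A dh/dt = −Q_out = −0.01170 √h.
Separate and integrate: 2(√h − √h₀) = −(0.01170/A) t.
√h = √1.992 − 0.01170·221.4/(2·4.874) = 1.41138 − 0.265735 = 1.14565.
h = 1.14565² = 1.31251 m.

1.313 m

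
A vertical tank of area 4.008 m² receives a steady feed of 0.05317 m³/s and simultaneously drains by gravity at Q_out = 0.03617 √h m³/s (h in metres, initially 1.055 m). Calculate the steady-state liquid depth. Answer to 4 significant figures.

A dh/dt = Q_in − 0.03617 √h. Steady state requires inflow = outflow:
Q_in = 0.03617 √h_ss ⇒ √h_ss = 0.05317/0.03617 = 1.47000.
h_ss = 1.47000² = 2.16091 m. (Since h₀ = 1.055 m < h_ss, the level will rise toward this value.)

2.161 m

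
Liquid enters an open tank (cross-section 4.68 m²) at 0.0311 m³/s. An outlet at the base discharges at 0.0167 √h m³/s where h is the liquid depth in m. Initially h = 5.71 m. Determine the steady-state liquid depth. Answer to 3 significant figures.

3.47 m

Level balance: A dh/dt = 0.0311 − 0.0167 √h. Setting dh/dt = 0:
Q_in = 0.0167 √h_ss ⇒ √h_ss = 0.0311/0.0167 = 1.8623.
h_ss = 1.8623² = 3.4681 m. (Since h₀ = 5.71 m > h_ss, the level will fall toward this value.)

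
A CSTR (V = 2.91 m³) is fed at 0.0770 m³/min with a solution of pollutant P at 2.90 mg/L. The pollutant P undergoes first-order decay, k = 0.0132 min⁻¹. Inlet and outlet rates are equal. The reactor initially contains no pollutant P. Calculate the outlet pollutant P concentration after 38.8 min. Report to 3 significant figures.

V dC/dt = Q(C_in − C) − k V C.
dC/dt = (Q/V) C_in − (Q/V + k) C; effective rate a = Q/V + k = 0.026460 + 0.0132 = 0.039660 min⁻¹.
C_ss = Q C_in/(Q + kV) = 1.9348 mg/L; C(t) = C_ss + (C₀ − C_ss) e^(−a t).
C(38.8) = 1.9348 + (-1.9348)·e^(−0.039660·38.8) = 1.9348 + (-1.9348)·0.21463 = 1.5195 mg/L.

1.52 mg/L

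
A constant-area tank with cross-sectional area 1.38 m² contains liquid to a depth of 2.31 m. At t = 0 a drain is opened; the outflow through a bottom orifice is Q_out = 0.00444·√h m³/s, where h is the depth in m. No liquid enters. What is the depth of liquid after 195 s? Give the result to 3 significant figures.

1.45 m

Mass balance (ρ constant): A dh/dt = −0.00444 √h.
This is separable: 2 d(√h)/dt = −0.00444/A, so √h = √h₀ − (0.00444/(2A)) t.
√h = √2.31 − 0.00444·195/(2·1.38) = 1.5199 − 0.31370 = 1.2062.
h = 1.2062² = 1.4549 m.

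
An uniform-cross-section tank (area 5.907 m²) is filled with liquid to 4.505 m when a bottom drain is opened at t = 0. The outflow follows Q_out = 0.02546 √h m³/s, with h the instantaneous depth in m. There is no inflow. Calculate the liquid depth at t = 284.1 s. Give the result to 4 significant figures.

2.281 m

With no inflow, A dh/dt = −0.02546 √h.
This is separable: 2 d(√h)/dt = −0.02546/A, so √h = √h₀ − (0.02546/(2A)) t.
√h = √4.505 − 0.02546·284.1/(2·5.907) = 2.12250 − 0.612255 = 1.51024.
h = 1.51024² = 2.28083 m.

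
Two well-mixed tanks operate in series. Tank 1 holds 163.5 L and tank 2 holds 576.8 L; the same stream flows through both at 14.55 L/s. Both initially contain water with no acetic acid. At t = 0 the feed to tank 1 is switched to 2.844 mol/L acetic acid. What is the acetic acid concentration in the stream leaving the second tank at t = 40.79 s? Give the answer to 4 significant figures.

1.455 mol/L

Species balance on tank i: dCᵢ/dt = (Cᵢ₋₁ − Cᵢ)/τᵢ with τᵢ = Vᵢ/Q.
τ₁ = 163.5/14.55 = 11.2371 s; τ₂ = 576.8/14.55 = 39.6426 s.
Solving the cascade with C₁(0)=C₂(0)=0 gives C₂(t) = C_in[1 − (τ₁ e^(−t/τ₁) − τ₂ e^(−t/τ₂))/(τ₁ − τ₂)].
At t = 40.79: e^(−t/τ₁) = 0.0265179, e^(−t/τ₂) = 0.357384.
C₂ = 2.844·[1 − (11.2371·0.0265179 − 39.6426·0.357384)/(-28.4055)] = 2.844·0.511726 = 1.45535 mol/L.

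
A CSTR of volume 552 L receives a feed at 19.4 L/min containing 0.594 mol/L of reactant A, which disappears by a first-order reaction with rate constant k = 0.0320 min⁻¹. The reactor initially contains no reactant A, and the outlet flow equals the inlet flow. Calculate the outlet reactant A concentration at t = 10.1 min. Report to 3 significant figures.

V dC/dt = Q(C_in − C) − k V C.
dC/dt = (Q/V) C_in − (Q/V + k) C; effective rate a = Q/V + k = 0.035145 + 0.0320 = 0.067145 min⁻¹.
C_ss = Q C_in/(Q + kV) = 0.31091 mol/L; C(t) = C_ss + (C₀ − C_ss) e^(−a t).
C(10.1) = 0.31091 + (-0.31091)·e^(−0.067145·10.1) = 0.31091 + (-0.31091)·0.50755 = 0.15311 mol/L.

0.153 mol/L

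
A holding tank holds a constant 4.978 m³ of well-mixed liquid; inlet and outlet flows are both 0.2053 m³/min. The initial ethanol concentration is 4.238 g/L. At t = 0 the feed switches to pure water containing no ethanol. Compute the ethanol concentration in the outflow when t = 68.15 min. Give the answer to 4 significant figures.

0.2550 g/L

Mass balance on the solute (V constant): V dC/dt = Q(C_in − C).
So dC/dt = (C_in − C)/τ with τ = V/Q = 4.978/0.2053 = 24.2474 min.
C approaches C_in exponentially: C(t) = C_in + (C₀ − C_in) e^(−t/τ).
C(68.15) = 0 + (4.238 − 0)·e^(−68.15/24.2474) = 0 + (4.23800)·0.0601685 = 0.254994 g/L.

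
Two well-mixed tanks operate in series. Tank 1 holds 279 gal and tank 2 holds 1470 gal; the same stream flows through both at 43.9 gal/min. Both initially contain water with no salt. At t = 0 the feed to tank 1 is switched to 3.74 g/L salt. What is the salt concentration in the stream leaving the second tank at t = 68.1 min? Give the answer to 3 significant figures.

3.14 g/L

Time constants: τᵢ = Vᵢ/Q for each well-mixed tank.
τ₁ = 279/43.9 = 6.3554 min; τ₂ = 1470/43.9 = 33.485 min.
Tank 1: C₁ = C_in(1 − e^(−t/τ₁)). Tank 2 (τ₁ ≠ τ₂): C₂ = C_in[1 − (τ₁ e^(−t/τ₁) − τ₂ e^(−t/τ₂))/(τ₁ − τ₂)].
At t = 68.1: e^(−t/τ₁) = 2.2201e-05, e^(−t/τ₂) = 0.13085.
C₂ = 3.74·[1 − (6.3554·2.2201e-05 − 33.485·0.13085)/(-27.130)] = 3.74·0.83851 = 3.1360 g/L.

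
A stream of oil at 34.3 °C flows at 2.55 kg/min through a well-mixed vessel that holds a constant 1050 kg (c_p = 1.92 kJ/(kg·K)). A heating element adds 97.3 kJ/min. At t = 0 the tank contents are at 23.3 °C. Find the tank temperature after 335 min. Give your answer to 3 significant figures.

40.5 °C

Unsteady energy balance on the tank contents: M c_p dT/dt = ṁ c_p (T_in − T) + 97.3.
Rearrange: dT/dt = (T_ss − T)/τ with τ = M/ṁ = 411.76 min and T_ss = T_in + Q̇/(ṁ c_p) = 54.173 °C.
This is linear first-order; T(t) = T_ss + (T₀ − T_ss) e^(−t/τ).
T(335) = 54.173 + (-30.873)·e^(−335/411.76) = 54.173 + (-30.873)·0.44327 = 40.488 °C.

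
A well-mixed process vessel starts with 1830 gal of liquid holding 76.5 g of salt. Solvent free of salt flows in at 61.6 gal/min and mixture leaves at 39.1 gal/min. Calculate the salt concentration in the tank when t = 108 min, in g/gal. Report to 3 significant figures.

Let m(t) be the amount of salt. Volume: V(t) = V₀ + (Q_in − Q_out) t = 1830 + 22.500 t; V(108) = 4260.0 gal.
No salt enters, so dm/dt = −Q_out · (m/V).
dm/m = −Q_out dt/(V₀ + 22.500 t); integrating gives ln(m/m₀) = −(Q_out/(Q_in−Q_out)) ln(V/V₀).
m = m₀ (V₀/V)^(Q_out/(Q_in−Q_out)) = 76.5 × (1830/4260.0)^(1.7378) = 17.619 g.
C = m/V = 17.619/4260.0 = 0.0041358 g/gal.

0.00414 g/gal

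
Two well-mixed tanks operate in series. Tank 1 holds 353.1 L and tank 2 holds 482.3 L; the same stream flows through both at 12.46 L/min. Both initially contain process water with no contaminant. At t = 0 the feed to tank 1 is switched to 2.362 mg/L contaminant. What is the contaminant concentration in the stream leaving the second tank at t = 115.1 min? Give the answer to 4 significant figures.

2.022 mg/L

Each tank obeys Vᵢ dCᵢ/dt = Q(Cᵢ₋₁ − Cᵢ), so τᵢ = Vᵢ/Q.
τ₁ = 353.1/12.46 = 28.3387 min; τ₂ = 482.3/12.46 = 38.7079 min.
Tank 1: C₁ = C_in(1 − e^(−t/τ₁)). Tank 2 (τ₁ ≠ τ₂): C₂ = C_in[1 − (τ₁ e^(−t/τ₁) − τ₂ e^(−t/τ₂))/(τ₁ − τ₂)].
At t = 115.1: e^(−t/τ₁) = 0.0172217, e^(−t/τ₂) = 0.0511212.
C₂ = 2.362·[1 − (28.3387·0.0172217 − 38.7079·0.0511212)/(-10.3692)] = 2.362·0.856232 = 2.02242 mg/L.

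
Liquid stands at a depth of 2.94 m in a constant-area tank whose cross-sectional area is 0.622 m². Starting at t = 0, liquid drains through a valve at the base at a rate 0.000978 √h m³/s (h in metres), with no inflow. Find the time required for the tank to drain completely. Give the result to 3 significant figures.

With no inflow, A dh/dt = −0.000978 √h.
∫ h^(−1/2) dh = −(0.000978/A) ∫ dt, giving 2√h = 2√h₀ − (0.000978/A) t.
Tank is empty when √h = 0: t_empty = 2A√h₀/0.000978.
t_empty = 2·0.622·√2.94/0.000978 = 1.2440·1.7146/0.000978 = 2181.0 s.

2180 s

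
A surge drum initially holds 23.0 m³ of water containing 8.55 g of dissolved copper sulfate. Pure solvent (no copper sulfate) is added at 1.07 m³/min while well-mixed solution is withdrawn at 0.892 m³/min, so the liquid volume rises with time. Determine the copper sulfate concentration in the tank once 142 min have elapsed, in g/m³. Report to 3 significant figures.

Total volume: dV/dt = Q_in − Q_out = 0.17800 m³/min, so V(t) = 23.0 + 0.17800 t and V(142) = 48.276 m³.
Species balance (pure solvent in): dm/dt = −Q_out · m/V(t).
dm/m = −Q_out dt/(V₀ + 0.17800 t); integrating gives ln(m/m₀) = −(Q_out/(Q_in−Q_out)) ln(V/V₀).
m = m₀ (V₀/V)^(Q_out/(Q_in−Q_out)) = 8.55 × (23.0/48.276)^(5.0112) = 0.20813 g.
C = m/V = 0.20813/48.276 = 0.0043112 g/m³.

0.00431 g/m³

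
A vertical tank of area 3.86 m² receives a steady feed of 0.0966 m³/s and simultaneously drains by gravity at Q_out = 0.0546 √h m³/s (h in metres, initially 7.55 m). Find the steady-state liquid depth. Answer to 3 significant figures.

3.13 m

A dh/dt = Q_in − 0.0546 √h. Steady state requires inflow = outflow:
Q_in = 0.0546 √h_ss ⇒ √h_ss = 0.0966/0.0546 = 1.7692.
h_ss = 1.7692² = 3.1302 m. (Since h₀ = 7.55 m > h_ss, the level will fall toward this value.)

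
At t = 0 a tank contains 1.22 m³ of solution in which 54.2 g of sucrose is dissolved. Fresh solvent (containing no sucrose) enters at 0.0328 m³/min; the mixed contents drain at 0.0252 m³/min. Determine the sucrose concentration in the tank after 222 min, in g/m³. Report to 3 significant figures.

Total volume: dV/dt = Q_in − Q_out = 0.0076000 m³/min, so V(t) = 1.22 + 0.0076000 t and V(222) = 2.9072 m³.
Solute balance: dm/dt = 0 − Q_out C = −Q_out m/V(t).
dm/m = −Q_out dt/(V₀ + 0.0076000 t); integrating gives ln(m/m₀) = −(Q_out/(Q_in−Q_out)) ln(V/V₀).
m = m₀ (V₀/V)^(Q_out/(Q_in−Q_out)) = 54.2 × (1.22/2.9072)^(3.3158) = 3.0448 g.
C = m/V = 3.0448/2.9072 = 1.0473 g/m³.

1.05 g/m³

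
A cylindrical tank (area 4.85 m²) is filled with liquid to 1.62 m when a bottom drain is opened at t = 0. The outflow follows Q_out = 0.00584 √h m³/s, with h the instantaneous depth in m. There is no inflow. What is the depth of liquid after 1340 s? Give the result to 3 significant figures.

0.217 m

With no inflow, A dh/dt = −0.00584 √h.
Separate and integrate: 2(√h − √h₀) = −(0.00584/A) t.
√h = √1.62 − 0.00584·1340/(2·4.85) = 1.2728 − 0.80676 = 0.46603.
h = 0.46603² = 0.21718 m.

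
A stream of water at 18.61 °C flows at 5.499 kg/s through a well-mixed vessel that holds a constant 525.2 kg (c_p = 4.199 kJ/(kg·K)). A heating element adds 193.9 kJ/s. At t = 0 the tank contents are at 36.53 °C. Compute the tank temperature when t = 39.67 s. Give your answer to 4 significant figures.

33.29 °C

M c_p dT/dt = ṁ c_p (T_in − T) + Q̇.
Rearrange: dT/dt = (T_ss − T)/τ with τ = M/ṁ = 95.5083 s and T_ss = T_in + Q̇/(ṁ c_p) = 27.0075 °C.
T approaches T_ss exponentially: T(t) = T_ss + (T₀ − T_ss) e^(−t/τ).
T(39.67) = 27.0075 + (9.52253)·e^(−39.67/95.5083) = 27.0075 + (9.52253)·0.660105 = 33.2933 °C.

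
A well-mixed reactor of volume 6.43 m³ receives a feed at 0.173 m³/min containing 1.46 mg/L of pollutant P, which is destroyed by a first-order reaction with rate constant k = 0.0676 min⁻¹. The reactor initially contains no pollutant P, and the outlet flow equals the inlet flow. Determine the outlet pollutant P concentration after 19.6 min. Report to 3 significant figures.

Accumulation = in − out − consumed: V dC/dt = Q C_in − Q C − k V C.
dC/dt = (Q/V) C_in − (Q/V + k) C; effective rate a = Q/V + k = 0.026905 + 0.0676 = 0.094505 min⁻¹.
C_ss = Q C_in/(Q + kV) = 0.41565 mg/L; C(t) = C_ss + (C₀ − C_ss) e^(−a t).
C(19.6) = 0.41565 + (-0.41565)·e^(−0.094505·19.6) = 0.41565 + (-0.41565)·0.15688 = 0.35045 mg/L.

0.350 mg/L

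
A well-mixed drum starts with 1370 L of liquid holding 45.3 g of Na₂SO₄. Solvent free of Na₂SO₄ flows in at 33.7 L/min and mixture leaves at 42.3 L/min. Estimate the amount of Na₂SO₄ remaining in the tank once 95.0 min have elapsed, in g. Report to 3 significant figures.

0.523 g

Total volume: dV/dt = Q_in − Q_out = -8.6000 L/min, so V(t) = 1370 − 8.6000 t and V(95.0) = 553.00 L.
No Na₂SO₄ enters, so dm/dt = −Q_out · (m/V).
dm/m = −Q_out dt/(V₀ − 8.6000 t); integrating gives ln(m/m₀) = −(Q_out/(Q_in−Q_out)) ln(V/V₀).
m = m₀ (V₀/V)^(Q_out/(Q_in−Q_out)) = 45.3 × (1370/553.00)^(-4.9186) = 0.52263 g.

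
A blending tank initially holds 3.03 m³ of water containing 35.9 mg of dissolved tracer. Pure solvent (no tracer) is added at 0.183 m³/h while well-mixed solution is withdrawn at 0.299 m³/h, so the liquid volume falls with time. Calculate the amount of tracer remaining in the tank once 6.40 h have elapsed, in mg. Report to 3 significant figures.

17.4 mg

Let m(t) be the amount of tracer. Volume: V(t) = V₀ + (Q_in − Q_out) t = 3.03 − 0.11600 t; V(6.40) = 2.2876 m³.
Solute balance: dm/dt = 0 − Q_out C = −Q_out m/V(t).
Separate: dm/m = −Q_out dt/V(t) ⇒ ln(m/m₀) = −(Q_out/(Q_in−Q_out)) ln(V/V₀).
m = m₀ (V₀/V)^(Q_out/(Q_in−Q_out)) = 35.9 × (3.03/2.2876)^(-2.5776) = 17.397 mg.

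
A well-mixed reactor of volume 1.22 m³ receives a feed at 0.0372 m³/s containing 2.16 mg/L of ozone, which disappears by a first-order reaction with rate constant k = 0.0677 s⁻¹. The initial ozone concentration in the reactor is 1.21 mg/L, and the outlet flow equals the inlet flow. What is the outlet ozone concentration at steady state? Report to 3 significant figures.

0.671 mg/L

Species balance: V dC/dt = Q C_in − Q C − k V C.
At steady state: 0 = Q C_in − (Q + kV) C_ss, so C_ss = Q C_in/(Q + kV).
C_ss = 0.0372·2.16/(0.0372 + 0.0677·1.22) = 0.080352/0.11979 = 0.67075 mg/L.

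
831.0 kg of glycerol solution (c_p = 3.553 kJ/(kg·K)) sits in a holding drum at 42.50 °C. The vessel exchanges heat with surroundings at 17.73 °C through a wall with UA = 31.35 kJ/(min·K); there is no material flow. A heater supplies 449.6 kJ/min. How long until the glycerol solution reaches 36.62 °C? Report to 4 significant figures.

Lumped-capacitance energy balance: M c_p dT/dt = UA(T_amb − T) + Q̇.
τ = M c_p/UA = 94.1800 min; T_ss = T_amb + Q̇/UA = 17.73 + 449.6/31.35 = 32.0713 °C.
T(t) = T_ss + (T₀ − T_ss)e^(−t/τ); set T = 36.62:
t = −τ ln[(T − T_ss)/(T₀ − T_ss)] = −94.1800 · ln(0.436171) = 78.1431 min.

78.14 min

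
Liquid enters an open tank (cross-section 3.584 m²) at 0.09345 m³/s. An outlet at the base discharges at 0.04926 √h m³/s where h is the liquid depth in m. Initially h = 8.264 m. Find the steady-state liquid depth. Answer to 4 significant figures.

3.599 m

A dh/dt = Q_in − 0.04926 √h. Steady state requires inflow = outflow:
Q_in = 0.04926 √h_ss ⇒ √h_ss = 0.09345/0.04926 = 1.89708.
h_ss = 1.89708² = 3.59890 m. (Since h₀ = 8.264 m > h_ss, the level will fall toward this value.)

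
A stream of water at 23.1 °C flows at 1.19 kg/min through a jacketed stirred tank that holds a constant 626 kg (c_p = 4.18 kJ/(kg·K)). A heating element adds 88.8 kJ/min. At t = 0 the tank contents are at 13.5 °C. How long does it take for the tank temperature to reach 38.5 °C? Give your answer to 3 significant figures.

Unsteady energy balance on the tank contents: M c_p dT/dt = ṁ c_p (T_in − T) + 88.8.
τ = M/ṁ = 526.05 min; T_ss = T_in + Q̇/(ṁ c_p) = 40.952 °C.
T(t) = T_ss + (T₀ − T_ss) e^(−t/τ). Set T = 38.5:
e^(−t/τ) = (38.5 − 40.952)/(13.5 − 40.952) = 0.089323
t = −526.05 · ln(0.089323) = 1270.7 min.

1270 min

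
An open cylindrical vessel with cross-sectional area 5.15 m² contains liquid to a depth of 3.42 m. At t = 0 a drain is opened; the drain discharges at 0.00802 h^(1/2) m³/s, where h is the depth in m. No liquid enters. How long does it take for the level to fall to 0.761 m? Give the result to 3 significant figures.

With no inflow, A dh/dt = −0.00802 √h.
Separate and integrate: 2(√h − √h₀) = −(0.00802/A) t.
t = 2A(√h₀ − √h)/0.00802 = 2·5.15·(√3.42 − √0.761)/0.00802
  = 10.300 × (1.8493 − 0.87235) / 0.00802 = 1254.7 s.

1250 s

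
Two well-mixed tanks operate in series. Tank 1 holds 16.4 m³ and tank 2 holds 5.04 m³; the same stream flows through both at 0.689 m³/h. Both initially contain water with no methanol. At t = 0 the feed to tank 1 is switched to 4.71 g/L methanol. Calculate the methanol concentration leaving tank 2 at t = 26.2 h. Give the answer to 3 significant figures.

2.51 g/L

Each tank obeys Vᵢ dCᵢ/dt = Q(Cᵢ₋₁ − Cᵢ), so τᵢ = Vᵢ/Q.
τ₁ = 16.4/0.689 = 23.803 h; τ₂ = 5.04/0.689 = 7.3149 h.
Solving the cascade with C₁(0)=C₂(0)=0 gives C₂(t) = C_in[1 − (τ₁ e^(−t/τ₁) − τ₂ e^(−t/τ₂))/(τ₁ − τ₂)].
At t = 26.2: e^(−t/τ₁) = 0.33263, e^(−t/τ₂) = 0.027828.
C₂ = 4.71·[1 − (23.803·0.33263 − 7.3149·0.027828)/(16.488)] = 4.71·0.53214 = 2.5064 g/L.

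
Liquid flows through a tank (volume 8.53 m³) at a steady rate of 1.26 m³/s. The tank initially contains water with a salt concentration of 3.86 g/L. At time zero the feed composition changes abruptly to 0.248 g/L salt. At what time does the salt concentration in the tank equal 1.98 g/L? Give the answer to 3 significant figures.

4.98 s

Species balance on the tank: V dC/dt = Q(C_in − C), so τ = V/Q = 6.7698 s.
C(t) = C_in + (C₀ − C_in) e^(−t/τ). Set C = 1.98 and solve for t:
e^(−t/τ) = (C − C_in)/(C₀ − C_in) = (1.98 − 0.248)/(3.86 − 0.248) = 0.47951
t = −τ ln(…) = 6.7698 × 0.73498 = 4.9757 s.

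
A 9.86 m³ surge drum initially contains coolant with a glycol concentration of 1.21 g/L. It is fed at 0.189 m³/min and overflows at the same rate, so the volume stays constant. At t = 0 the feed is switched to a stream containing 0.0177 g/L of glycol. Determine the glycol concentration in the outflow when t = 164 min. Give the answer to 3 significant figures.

Mass balance on the solute (V constant): V dC/dt = Q(C_in − C).
Time constant τ = V/Q = 9.86/0.189 = 52.169 min.
Solution: C(t) = C_in + (C₀ − C_in) e^(−t/τ).
C(164) = 0.0177 + (1.21 − 0.0177)·e^(−164/52.169) = 0.0177 + (1.1923)·0.043127 = 0.069120 g/L.

0.0691 g/L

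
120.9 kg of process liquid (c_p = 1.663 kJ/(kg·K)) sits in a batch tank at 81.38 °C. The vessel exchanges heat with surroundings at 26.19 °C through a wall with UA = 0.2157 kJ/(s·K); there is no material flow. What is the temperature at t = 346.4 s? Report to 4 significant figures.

M c_p dT/dt = −UA(T − T_amb).
dT/dt = (T_ss − T)/τ with T_ss = T_amb = 26.1900 °C, τ = M c_p/UA = 120.9·1.663/0.2157 = 932.113 s.
Integrating: T(t) = T_ss + (T₀ − T_ss) e^(−t/τ).
T(346.4) = 26.1900 + (55.1900)·0.689610 = 64.2496 °C.

64.25 °C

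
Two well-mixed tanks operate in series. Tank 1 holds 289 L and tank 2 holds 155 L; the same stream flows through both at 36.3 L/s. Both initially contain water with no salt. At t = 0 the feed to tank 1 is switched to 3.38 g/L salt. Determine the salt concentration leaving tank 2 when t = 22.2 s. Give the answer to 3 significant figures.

2.95 g/L

Each tank obeys Vᵢ dCᵢ/dt = Q(Cᵢ₋₁ − Cᵢ), so τᵢ = Vᵢ/Q.
τ₁ = 289/36.3 = 7.9614 s; τ₂ = 155/36.3 = 4.2700 s.
Tank 1: C₁ = C_in(1 − e^(−t/τ₁)). Tank 2 (τ₁ ≠ τ₂): C₂ = C_in[1 − (τ₁ e^(−t/τ₁) − τ₂ e^(−t/τ₂))/(τ₁ − τ₂)].
At t = 22.2: e^(−t/τ₁) = 0.061517, e^(−t/τ₂) = 0.0055215.
C₂ = 3.38·[1 − (7.9614·0.061517 − 4.2700·0.0055215)/(3.6915)] = 3.38·0.87371 = 2.9531 g/L.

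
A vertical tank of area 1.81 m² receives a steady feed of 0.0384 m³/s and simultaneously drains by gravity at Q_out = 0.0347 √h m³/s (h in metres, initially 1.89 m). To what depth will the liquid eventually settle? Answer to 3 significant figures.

A dh/dt = Q_in − 0.0347 √h. Steady state requires inflow = outflow:
Q_in = 0.0347 √h_ss ⇒ √h_ss = 0.0384/0.0347 = 1.1066.
h_ss = 1.1066² = 1.2246 m. (Since h₀ = 1.89 m > h_ss, the level will fall toward this value.)

1.22 m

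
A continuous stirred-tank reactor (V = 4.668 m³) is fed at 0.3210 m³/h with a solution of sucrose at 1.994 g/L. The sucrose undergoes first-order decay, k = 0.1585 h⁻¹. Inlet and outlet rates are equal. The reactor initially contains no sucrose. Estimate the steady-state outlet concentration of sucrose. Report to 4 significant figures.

Species balance: V dC/dt = Q C_in − Q C − k V C.
Steady state (dC/dt = 0): C_ss = Q C_in/(Q + kV) = C_in/(1 + kV/Q).
C_ss = 0.3210·1.994/(0.3210 + 0.1585·4.668) = 0.640074/1.06088 = 0.603344 g/L.

0.6033 g/L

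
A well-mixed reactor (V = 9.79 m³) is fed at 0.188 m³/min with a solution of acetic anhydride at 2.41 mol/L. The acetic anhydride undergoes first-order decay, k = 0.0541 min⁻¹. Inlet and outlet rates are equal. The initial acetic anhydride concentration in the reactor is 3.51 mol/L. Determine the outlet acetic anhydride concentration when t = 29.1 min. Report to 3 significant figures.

V dC/dt = Q(C_in − C) − k V C.
This is linear with rate a = Q/V + k = 0.073303 min⁻¹.
C_ss = Q C_in/(Q + kV) = 0.63135 mol/L; C(t) = C_ss + (C₀ − C_ss) e^(−a t).
C(29.1) = 0.63135 + (2.8787)·e^(−0.073303·29.1) = 0.63135 + (2.8787)·0.11847 = 0.97237 mol/L.

0.972 mol/L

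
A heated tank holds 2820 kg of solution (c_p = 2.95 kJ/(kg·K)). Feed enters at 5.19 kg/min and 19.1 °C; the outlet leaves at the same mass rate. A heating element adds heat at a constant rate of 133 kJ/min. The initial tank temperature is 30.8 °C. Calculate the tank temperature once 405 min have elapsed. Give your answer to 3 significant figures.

M c_p dT/dt = ṁ c_p (T_in − T) + Q̇.
τ = M/ṁ = 543.35 min; T_ss = T_in + Q̇/(ṁ c_p) = 19.1 + 133/(5.19·2.95) = 27.787 °C.
T approaches T_ss exponentially: T(t) = T_ss + (T₀ − T_ss) e^(−t/τ).
T(405) = 27.787 + (3.0132)·e^(−405/543.35) = 27.787 + (3.0132)·0.47456 = 29.217 °C.

29.2 °C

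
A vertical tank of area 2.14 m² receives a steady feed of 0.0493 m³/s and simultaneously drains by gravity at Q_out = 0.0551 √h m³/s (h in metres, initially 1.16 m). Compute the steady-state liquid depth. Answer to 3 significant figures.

Level balance: A dh/dt = 0.0493 − 0.0551 √h. Setting dh/dt = 0:
Q_in = 0.0551 √h_ss ⇒ √h_ss = 0.0493/0.0551 = 0.89474.
h_ss = 0.89474² = 0.80055 m. (Since h₀ = 1.16 m > h_ss, the level will fall toward this value.)

0.801 m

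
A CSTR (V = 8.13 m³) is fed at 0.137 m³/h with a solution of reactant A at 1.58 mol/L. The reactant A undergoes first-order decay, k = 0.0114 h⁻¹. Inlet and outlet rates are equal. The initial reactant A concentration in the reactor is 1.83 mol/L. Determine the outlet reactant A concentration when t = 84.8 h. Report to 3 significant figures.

V dC/dt = Q(C_in − C) − k V C.
This is linear with rate a = Q/V + k = 0.028251 h⁻¹.
C_ss = Q C_in/(Q + kV) = 0.94243 mol/L; C(t) = C_ss + (C₀ − C_ss) e^(−a t).
C(84.8) = 0.94243 + (0.88757)·e^(−0.028251·84.8) = 0.94243 + (0.88757)·0.091109 = 1.0233 mol/L.

1.02 mol/L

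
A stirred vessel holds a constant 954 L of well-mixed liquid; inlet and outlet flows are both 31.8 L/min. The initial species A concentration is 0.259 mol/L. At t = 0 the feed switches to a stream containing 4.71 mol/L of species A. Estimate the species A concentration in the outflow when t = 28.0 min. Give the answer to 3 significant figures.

Unsteady species balance (constant V, well mixed): V dC/dt = Q(C_in − C).
Rewrite as dC/dt + C/τ = C_in/τ, τ = V/Q = 30.000 min.
Solution: C(t) = C_in + (C₀ − C_in) e^(−t/τ).
C(28.0) = 4.71 + (0.259 − 4.71)·e^(−28.0/30.000) = 4.71 + (-4.4510)·0.39324 = 2.9597 mol/L.

2.96 mol/L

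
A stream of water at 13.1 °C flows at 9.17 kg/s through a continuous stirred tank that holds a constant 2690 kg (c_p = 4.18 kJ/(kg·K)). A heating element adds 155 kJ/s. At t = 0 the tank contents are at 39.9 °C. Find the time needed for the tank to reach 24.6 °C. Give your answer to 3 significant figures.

327 s

M c_p dT/dt = ṁ c_p (T_in − T) + Q̇.
τ = M/ṁ = 293.35 s; T_ss = T_in + Q̇/(ṁ c_p) = 17.144 °C.
T(t) = T_ss + (T₀ − T_ss) e^(−t/τ). Set T = 24.6:
e^(−t/τ) = (24.6 − 17.144)/(39.9 − 17.144) = 0.32766
t = −293.35 · ln(0.32766) = 327.31 s.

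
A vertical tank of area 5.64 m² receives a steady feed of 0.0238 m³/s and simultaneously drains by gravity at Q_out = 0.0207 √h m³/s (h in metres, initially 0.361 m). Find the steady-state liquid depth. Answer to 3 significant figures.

1.32 m

Mass balance (ρ constant): A dh/dt = Q_in − 0.0207 √h. At steady state dh/dt = 0:
Q_in = 0.0207 √h_ss ⇒ √h_ss = 0.0238/0.0207 = 1.1498.
h_ss = 1.1498² = 1.3219 m. (Since h₀ = 0.361 m < h_ss, the level will rise toward this value.)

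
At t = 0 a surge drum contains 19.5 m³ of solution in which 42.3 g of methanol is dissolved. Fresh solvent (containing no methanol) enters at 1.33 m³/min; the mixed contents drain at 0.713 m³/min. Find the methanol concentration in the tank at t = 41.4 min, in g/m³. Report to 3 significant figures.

Let m(t) be the amount of methanol. Volume: V(t) = V₀ + (Q_in − Q_out) t = 19.5 + 0.61700 t; V(41.4) = 45.044 m³.
Solute balance: dm/dt = 0 − Q_out C = −Q_out m/V(t).
Separate: dm/m = −Q_out dt/V(t) ⇒ ln(m/m₀) = −(Q_out/(Q_in−Q_out)) ln(V/V₀).
m = m₀ (V₀/V)^(Q_out/(Q_in−Q_out)) = 42.3 × (19.5/45.044)^(1.1556) = 16.076 g.
C = m/V = 16.076/45.044 = 0.35689 g/m³.

0.357 g/m³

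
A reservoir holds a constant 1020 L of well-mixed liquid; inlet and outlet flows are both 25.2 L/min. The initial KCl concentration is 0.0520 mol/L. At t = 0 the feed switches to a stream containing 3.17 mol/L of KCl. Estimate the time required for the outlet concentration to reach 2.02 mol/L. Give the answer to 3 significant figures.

Species balance: V dC/dt = Q(C_in − C) ⇒ τ = V/Q = 40.476 min.
C(t) = C_in + (C₀ − C_in) e^(−t/τ). Set C = 2.02 and solve for t:
e^(−t/τ) = (C − C_in)/(C₀ − C_in) = (2.02 − 3.17)/(0.0520 − 3.17) = 0.36883
t = −τ ln(…) = 40.476 × 0.99743 = 40.372 min.

40.4 min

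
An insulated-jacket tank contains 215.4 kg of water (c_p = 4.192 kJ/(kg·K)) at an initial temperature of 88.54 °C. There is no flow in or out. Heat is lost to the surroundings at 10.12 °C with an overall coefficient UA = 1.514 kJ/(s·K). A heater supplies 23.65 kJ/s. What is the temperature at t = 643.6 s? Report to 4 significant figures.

Lumped-capacitance energy balance: M c_p dT/dt = UA(T_amb − T) + Q̇.
dT/dt = (T_ss − T)/τ with T_ss = T_amb + Q̇/UA = 10.12 + 23.65/1.514 = 25.7409 °C, τ = M c_p/UA = 215.4·4.192/1.514 = 596.405 s.
Solution: T(t) = T_ss + (T₀ − T_ss) e^(−t/τ).
T(643.6) = 25.7409 + (62.7991)·0.339890 = 47.0857 °C.

47.09 °C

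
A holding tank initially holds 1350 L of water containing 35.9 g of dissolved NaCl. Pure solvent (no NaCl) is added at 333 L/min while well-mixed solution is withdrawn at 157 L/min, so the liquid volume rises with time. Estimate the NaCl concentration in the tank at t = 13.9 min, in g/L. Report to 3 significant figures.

0.00376 g/L

Total volume: dV/dt = Q_in − Q_out = 176.00 L/min, so V(t) = 1350 + 176.00 t and V(13.9) = 3796.4 L.
Solute balance: dm/dt = 0 − Q_out C = −Q_out m/V(t).
Separate: dm/m = −Q_out dt/V(t) ⇒ ln(m/m₀) = −(Q_out/(Q_in−Q_out)) ln(V/V₀).
m = m₀ (V₀/V)^(Q_out/(Q_in−Q_out)) = 35.9 × (1350/3796.4)^(0.89205) = 14.274 g.
C = m/V = 14.274/3796.4 = 0.0037598 g/L.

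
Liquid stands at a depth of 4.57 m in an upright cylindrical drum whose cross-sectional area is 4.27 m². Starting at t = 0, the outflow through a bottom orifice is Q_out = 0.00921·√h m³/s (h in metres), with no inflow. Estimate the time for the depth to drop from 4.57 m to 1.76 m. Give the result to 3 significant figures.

752 s

Unsteady balance on liquid volume: A dh/dt = −0.00921 √h.
∫ h^(−1/2) dh = −(0.00921/A) ∫ dt, giving 2√h = 2√h₀ − (0.00921/A) t.
t = 2A(√h₀ − √h)/0.00921 = 2·4.27·(√4.57 − √1.76)/0.00921
  = 8.5400 × (2.1378 − 1.3266) / 0.00921 = 752.10 s.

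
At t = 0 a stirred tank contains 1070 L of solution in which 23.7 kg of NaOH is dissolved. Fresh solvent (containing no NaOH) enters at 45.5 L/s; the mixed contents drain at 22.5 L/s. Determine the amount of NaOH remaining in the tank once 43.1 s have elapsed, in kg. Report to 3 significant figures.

12.5 kg

Total volume: dV/dt = Q_in − Q_out = 23.000 L/s, so V(t) = 1070 + 23.000 t and V(43.1) = 2061.3 L.
Solute balance: dm/dt = 0 − Q_out C = −Q_out m/V(t).
dm/m = −Q_out dt/(V₀ + 23.000 t); integrating gives ln(m/m₀) = −(Q_out/(Q_in−Q_out)) ln(V/V₀).
m = m₀ (V₀/V)^(Q_out/(Q_in−Q_out)) = 23.7 × (1070/2061.3)^(0.97826) = 12.479 kg.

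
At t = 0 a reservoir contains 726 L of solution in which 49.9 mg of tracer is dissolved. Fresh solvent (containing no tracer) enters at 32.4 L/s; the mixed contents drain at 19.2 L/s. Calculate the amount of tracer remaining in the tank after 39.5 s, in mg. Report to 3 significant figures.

Let m(t) be the amount of tracer. Volume: V(t) = V₀ + (Q_in − Q_out) t = 726 + 13.200 t; V(39.5) = 1247.4 L.
Solute balance: dm/dt = 0 − Q_out C = −Q_out m/V(t).
dm/m = −Q_out dt/(V₀ + 13.200 t); integrating gives ln(m/m₀) = −(Q_out/(Q_in−Q_out)) ln(V/V₀).
m = m₀ (V₀/V)^(Q_out/(Q_in−Q_out)) = 49.9 × (726/1247.4)^(1.4545) = 22.708 mg.

22.7 mg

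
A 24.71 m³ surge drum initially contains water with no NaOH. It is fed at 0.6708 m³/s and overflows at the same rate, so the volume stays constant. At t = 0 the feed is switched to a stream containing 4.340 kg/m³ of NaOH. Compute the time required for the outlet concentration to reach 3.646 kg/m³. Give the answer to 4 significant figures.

Species balance: V dC/dt = Q(C_in − C) ⇒ τ = V/Q = 36.8366 s.
C(t) = C_in + (C₀ − C_in) e^(−t/τ). Set C = 3.646 and solve for t:
e^(−t/τ) = (C − C_in)/(C₀ − C_in) = (3.646 − 4.340)/(0 − 4.340) = 0.159908
t = −τ ln(…) = 36.8366 × 1.83316 = 67.5273 s.

67.53 s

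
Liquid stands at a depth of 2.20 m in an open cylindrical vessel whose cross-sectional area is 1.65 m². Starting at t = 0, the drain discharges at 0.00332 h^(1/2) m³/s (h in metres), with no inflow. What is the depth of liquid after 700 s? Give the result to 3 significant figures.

A dh/dt = −Q_out = −0.00332 √h.
This is separable: 2 d(√h)/dt = −0.00332/A, so √h = √h₀ − (0.00332/(2A)) t.
√h = √2.20 − 0.00332·700/(2·1.65) = 1.4832 − 0.70424 = 0.77900.
h = 0.77900² = 0.60684 m.

0.607 m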